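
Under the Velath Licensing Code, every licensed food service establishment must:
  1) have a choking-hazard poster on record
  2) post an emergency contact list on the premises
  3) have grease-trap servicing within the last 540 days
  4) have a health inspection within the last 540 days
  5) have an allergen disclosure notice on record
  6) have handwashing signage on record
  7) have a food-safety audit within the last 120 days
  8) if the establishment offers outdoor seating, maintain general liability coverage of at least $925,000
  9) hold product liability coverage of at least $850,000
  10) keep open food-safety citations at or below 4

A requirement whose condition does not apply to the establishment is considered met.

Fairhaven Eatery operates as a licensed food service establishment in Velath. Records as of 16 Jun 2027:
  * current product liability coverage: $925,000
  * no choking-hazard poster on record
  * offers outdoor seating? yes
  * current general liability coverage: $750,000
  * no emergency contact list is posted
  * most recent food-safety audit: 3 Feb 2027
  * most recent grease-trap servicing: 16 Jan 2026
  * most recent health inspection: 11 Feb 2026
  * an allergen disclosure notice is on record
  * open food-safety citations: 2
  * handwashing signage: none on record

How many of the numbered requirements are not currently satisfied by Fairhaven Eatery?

5

1. choking-hazard poster absent → not met
2. emergency contact list absent → not met
3. grease-trap servicing 516 days ago vs limit 540 → met
4. health inspection 490 days ago vs limit 540 → met
5. allergen disclosure notice present → met
6. handwashing signage absent → not met
7. food-safety audit 133 days ago vs limit 120 → not met
8. condition 'offers outdoor seating' holds; general liability coverage $750,000 < $925,000 → not met
9. product liability coverage $925,000 ≥ $850,000 → met
10. open food-safety citations 2 ≤ 4 → met
Not met: 5 of 10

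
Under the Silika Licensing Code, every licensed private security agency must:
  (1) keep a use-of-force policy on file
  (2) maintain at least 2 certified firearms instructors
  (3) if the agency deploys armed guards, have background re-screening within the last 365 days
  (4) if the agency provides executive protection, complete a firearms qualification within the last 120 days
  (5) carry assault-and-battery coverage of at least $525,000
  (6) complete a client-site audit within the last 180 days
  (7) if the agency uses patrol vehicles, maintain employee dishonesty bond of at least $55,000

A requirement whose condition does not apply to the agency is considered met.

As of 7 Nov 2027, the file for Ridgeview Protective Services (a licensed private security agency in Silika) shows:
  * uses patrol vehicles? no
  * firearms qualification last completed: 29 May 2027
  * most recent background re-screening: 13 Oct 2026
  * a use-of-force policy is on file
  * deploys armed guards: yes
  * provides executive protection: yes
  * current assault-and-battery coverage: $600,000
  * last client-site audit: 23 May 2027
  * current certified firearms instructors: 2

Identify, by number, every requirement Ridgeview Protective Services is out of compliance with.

3, 4

1. use-of-force policy present → met
2. certified firearms instructors 2 ≥ 2 → met
3. condition 'deploys armed guards' holds; background re-screening 390 days ago vs limit 365 → not met
4. condition 'provides executive protection' holds; firearms qualification 162 days ago vs limit 120 → not met
5. assault-and-battery coverage $600,000 ≥ $525,000 → met
6. client-site audit 168 days ago vs limit 180 → met
7. condition 'uses patrol vehicles' does not hold → requirement n/a → met
Not met: 3, 4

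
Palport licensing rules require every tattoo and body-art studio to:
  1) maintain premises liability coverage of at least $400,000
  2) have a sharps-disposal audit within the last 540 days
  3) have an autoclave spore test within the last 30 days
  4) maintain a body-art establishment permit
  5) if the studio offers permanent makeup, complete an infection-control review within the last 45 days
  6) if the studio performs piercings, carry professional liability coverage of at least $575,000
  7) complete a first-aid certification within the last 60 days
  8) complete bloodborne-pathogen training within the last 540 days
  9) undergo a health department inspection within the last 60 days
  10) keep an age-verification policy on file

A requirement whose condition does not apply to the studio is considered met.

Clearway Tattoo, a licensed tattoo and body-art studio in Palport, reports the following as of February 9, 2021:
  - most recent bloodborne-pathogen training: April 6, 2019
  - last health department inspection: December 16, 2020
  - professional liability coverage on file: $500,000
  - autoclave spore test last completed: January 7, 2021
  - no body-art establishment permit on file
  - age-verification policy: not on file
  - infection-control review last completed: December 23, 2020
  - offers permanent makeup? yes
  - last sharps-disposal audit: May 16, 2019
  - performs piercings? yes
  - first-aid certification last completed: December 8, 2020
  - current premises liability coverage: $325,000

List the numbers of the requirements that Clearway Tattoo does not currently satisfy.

1, 2, 3, 4, 5, 6, 7, 8, 10

1. premises liability coverage $325,000 < $400,000 → not met
2. sharps-disposal audit 635 days ago vs limit 540 → not met
3. autoclave spore test 33 days ago vs limit 30 → not met
4. body-art establishment permit absent → not met
5. condition 'offers permanent makeup' holds; infection-control review 48 days ago vs limit 45 → not met
6. condition 'performs piercings' holds; professional liability coverage $500,000 < $575,000 → not met
7. first-aid certification 63 days ago vs limit 60 → not met
8. bloodborne-pathogen training 675 days ago vs limit 540 → not met
9. health department inspection 55 days ago vs limit 60 → met
10. age-verification policy absent → not met
Not met: 1, 2, 3, 4, 5, 6, 7, 8, 10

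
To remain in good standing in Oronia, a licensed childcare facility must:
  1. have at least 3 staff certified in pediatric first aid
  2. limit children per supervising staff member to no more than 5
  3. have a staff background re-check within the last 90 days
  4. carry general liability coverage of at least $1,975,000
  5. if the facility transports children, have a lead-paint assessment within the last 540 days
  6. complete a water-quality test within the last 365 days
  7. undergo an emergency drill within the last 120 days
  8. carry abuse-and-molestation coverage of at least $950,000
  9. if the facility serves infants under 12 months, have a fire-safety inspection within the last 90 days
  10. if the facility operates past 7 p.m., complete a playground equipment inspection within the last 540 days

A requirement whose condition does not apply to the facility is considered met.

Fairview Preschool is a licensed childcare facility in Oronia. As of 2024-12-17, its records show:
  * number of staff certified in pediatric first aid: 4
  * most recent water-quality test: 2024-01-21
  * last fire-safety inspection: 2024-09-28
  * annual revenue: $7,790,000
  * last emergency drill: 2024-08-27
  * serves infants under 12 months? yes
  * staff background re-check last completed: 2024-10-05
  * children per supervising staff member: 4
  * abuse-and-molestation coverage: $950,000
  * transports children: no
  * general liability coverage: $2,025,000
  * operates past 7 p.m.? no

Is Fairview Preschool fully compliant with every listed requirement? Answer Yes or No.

Yes

1. staff certified in pediatric first aid 4 ≥ 3 → met
2. children per supervising staff member 4 ≤ 5 → met
3. staff background re-check 73 days ago vs limit 90 → met
4. general liability coverage $2,025,000 ≥ $1,975,000 → met
5. condition 'transports children' does not hold → requirement n/a → met
6. water-quality test 331 days ago vs limit 365 → met
7. emergency drill 112 days ago vs limit 120 → met
8. abuse-and-molestation coverage $950,000 ≥ $950,000 → met
9. condition 'serves infants under 12 months' holds; fire-safety inspection 80 days ago vs limit 90 → met
10. condition 'operates past 7 p.m.' does not hold → requirement n/a → met
All met.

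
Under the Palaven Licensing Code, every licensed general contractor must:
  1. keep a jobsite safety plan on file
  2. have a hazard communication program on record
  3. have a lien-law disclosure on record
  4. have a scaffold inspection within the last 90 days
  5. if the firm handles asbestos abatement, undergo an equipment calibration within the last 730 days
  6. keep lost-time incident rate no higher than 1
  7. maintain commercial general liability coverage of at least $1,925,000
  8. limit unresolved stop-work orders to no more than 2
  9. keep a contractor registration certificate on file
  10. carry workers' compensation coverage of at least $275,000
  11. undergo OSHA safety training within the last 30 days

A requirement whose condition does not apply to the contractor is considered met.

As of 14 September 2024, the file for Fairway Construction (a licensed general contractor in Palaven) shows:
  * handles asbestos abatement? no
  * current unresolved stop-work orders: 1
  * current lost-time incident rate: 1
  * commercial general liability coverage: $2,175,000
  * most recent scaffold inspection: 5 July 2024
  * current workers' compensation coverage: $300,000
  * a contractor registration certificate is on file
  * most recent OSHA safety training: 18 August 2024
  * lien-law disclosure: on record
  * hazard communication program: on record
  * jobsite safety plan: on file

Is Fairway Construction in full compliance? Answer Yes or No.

1. jobsite safety plan present → met
2. hazard communication program present → met
3. lien-law disclosure present → met
4. scaffold inspection 71 days ago vs limit 90 → met
5. condition 'handles asbestos abatement' does not hold → requirement n/a → met
6. lost-time incident rate 1 ≤ 1 → met
7. commercial general liability coverage $2,175,000 ≥ $1,925,000 → met
8. unresolved stop-work orders 1 ≤ 2 → met
9. contractor registration certificate present → met
10. workers' compensation coverage $300,000 ≥ $275,000 → met
11. OSHA safety training 27 days ago vs limit 30 → met
All met.

Yes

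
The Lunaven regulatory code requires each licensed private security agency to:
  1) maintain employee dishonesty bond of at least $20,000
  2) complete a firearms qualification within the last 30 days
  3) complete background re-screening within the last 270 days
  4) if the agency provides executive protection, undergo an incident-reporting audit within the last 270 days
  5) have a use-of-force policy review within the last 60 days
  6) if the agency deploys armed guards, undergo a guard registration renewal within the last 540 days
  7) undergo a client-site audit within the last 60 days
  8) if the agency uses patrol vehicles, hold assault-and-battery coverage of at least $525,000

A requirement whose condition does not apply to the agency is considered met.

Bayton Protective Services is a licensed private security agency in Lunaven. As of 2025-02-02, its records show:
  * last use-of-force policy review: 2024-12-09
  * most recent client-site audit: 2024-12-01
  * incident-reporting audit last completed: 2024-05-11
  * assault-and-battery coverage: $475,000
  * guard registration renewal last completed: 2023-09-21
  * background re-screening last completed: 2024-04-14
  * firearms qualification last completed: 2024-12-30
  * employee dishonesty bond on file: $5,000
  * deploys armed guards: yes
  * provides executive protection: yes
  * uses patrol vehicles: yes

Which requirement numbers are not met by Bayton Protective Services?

1. employee dishonesty bond $5,000 < $20,000 → not met
2. firearms qualification 34 days ago vs limit 30 → not met
3. background re-screening 294 days ago vs limit 270 → not met
4. condition 'provides executive protection' holds; incident-reporting audit 267 days ago vs limit 270 → met
5. use-of-force policy review 55 days ago vs limit 60 → met
6. condition 'deploys armed guards' holds; guard registration renewal 500 days ago vs limit 540 → met
7. client-site audit 63 days ago vs limit 60 → not met
8. condition 'uses patrol vehicles' holds; assault-and-battery coverage $475,000 < $525,000 → not met
Not met: 1, 2, 3, 7, 8

1, 2, 3, 7, 8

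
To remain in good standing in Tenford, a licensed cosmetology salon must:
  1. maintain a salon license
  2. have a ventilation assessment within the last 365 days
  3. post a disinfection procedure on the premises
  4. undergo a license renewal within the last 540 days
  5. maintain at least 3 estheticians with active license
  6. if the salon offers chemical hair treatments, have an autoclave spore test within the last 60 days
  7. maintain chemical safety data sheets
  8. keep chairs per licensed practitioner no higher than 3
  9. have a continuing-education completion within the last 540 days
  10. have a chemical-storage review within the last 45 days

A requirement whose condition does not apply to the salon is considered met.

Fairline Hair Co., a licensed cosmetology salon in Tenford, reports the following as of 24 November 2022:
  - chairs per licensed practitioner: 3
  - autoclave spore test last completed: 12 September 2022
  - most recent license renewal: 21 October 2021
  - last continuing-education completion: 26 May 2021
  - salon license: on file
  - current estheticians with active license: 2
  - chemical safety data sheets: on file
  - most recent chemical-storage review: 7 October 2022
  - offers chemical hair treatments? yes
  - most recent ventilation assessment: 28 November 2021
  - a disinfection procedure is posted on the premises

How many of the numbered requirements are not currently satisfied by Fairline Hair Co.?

1. salon license present → met
2. ventilation assessment 361 days ago vs limit 365 → met
3. disinfection procedure present → met
4. license renewal 399 days ago vs limit 540 → met
5. estheticians with active license 2 < 3 → not met
6. condition 'offers chemical hair treatments' holds; autoclave spore test 73 days ago vs limit 60 → not met
7. chemical safety data sheets present → met
8. chairs per licensed practitioner 3 ≤ 3 → met
9. continuing-education completion 547 days ago vs limit 540 → not met
10. chemical-storage review 48 days ago vs limit 45 → not met
Not met: 4 of 10

4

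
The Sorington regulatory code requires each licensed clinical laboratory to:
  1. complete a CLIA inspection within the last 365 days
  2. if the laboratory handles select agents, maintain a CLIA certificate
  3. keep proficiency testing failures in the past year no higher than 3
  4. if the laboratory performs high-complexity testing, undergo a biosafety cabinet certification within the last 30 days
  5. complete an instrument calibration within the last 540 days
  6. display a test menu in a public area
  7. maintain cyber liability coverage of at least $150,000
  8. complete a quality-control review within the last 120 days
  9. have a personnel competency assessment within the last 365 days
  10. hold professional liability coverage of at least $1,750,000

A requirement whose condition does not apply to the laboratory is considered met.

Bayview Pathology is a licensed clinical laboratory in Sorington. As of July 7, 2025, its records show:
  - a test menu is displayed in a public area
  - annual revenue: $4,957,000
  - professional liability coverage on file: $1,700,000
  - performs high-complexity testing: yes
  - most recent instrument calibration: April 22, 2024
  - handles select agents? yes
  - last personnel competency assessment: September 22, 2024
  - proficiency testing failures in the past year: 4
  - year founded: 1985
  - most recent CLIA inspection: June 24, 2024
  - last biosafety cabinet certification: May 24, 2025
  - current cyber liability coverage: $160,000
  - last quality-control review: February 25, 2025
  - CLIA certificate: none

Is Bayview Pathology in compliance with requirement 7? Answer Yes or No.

Yes

7. cyber liability coverage $160,000 ≥ $150,000 → met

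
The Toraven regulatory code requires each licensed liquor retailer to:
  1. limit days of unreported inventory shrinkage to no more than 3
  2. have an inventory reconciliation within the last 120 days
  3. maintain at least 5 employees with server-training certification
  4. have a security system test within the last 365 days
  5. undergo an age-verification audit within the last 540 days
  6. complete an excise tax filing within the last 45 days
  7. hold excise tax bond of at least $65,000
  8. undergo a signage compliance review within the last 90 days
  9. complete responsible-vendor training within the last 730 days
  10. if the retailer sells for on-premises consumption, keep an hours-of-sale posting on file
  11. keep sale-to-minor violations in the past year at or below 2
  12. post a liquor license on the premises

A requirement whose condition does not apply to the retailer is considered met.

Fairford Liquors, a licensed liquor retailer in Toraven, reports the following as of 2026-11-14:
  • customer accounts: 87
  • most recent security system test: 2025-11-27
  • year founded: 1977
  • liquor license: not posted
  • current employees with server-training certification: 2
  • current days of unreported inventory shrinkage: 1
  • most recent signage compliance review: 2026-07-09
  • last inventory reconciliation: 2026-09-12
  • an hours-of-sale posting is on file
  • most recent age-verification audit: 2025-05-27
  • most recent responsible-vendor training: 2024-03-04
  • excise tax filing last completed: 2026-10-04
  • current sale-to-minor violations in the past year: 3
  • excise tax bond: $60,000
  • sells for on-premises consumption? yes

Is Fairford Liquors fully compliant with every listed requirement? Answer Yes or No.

1. days of unreported inventory shrinkage 1 ≤ 3 → met
2. inventory reconciliation 63 days ago vs limit 120 → met
3. employees with server-training certification 2 < 5 → not met
4. security system test 352 days ago vs limit 365 → met
5. age-verification audit 536 days ago vs limit 540 → met
6. excise tax filing 41 days ago vs limit 45 → met
7. excise tax bond $60,000 < $65,000 → not met
8. signage compliance review 128 days ago vs limit 90 → not met
9. responsible-vendor training 985 days ago vs limit 730 → not met
10. condition 'sells for on-premises consumption' holds; hours-of-sale posting present → met
11. sale-to-minor violations in the past year 3 > 2 → not met
12. liquor license absent → not met
Not met: 3, 7, 8, 9, 11, 12

No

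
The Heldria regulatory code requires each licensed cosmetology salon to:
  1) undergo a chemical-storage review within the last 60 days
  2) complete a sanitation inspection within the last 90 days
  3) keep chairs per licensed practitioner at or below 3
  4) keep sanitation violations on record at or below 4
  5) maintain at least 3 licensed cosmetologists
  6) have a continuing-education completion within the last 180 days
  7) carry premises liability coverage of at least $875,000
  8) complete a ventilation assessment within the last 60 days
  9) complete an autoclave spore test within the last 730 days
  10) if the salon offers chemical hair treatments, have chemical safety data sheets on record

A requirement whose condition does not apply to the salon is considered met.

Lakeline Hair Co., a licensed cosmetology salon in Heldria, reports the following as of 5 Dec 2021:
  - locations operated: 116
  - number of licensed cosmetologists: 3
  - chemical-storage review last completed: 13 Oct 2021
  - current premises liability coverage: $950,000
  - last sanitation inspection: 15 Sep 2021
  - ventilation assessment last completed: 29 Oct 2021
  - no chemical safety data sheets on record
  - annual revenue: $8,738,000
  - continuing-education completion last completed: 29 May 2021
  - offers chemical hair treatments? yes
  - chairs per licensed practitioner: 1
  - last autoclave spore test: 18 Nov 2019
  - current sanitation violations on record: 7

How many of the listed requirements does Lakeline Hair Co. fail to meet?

1. chemical-storage review 53 days ago vs limit 60 → met
2. sanitation inspection 81 days ago vs limit 90 → met
3. chairs per licensed practitioner 1 ≤ 3 → met
4. sanitation violations on record 7 > 4 → not met
5. licensed cosmetologists 3 ≥ 3 → met
6. continuing-education completion 190 days ago vs limit 180 → not met
7. premises liability coverage $950,000 ≥ $875,000 → met
8. ventilation assessment 37 days ago vs limit 60 → met
9. autoclave spore test 748 days ago vs limit 730 → not met
10. condition 'offers chemical hair treatments' holds; chemical safety data sheets absent → not met
Not met: 4 of 10

4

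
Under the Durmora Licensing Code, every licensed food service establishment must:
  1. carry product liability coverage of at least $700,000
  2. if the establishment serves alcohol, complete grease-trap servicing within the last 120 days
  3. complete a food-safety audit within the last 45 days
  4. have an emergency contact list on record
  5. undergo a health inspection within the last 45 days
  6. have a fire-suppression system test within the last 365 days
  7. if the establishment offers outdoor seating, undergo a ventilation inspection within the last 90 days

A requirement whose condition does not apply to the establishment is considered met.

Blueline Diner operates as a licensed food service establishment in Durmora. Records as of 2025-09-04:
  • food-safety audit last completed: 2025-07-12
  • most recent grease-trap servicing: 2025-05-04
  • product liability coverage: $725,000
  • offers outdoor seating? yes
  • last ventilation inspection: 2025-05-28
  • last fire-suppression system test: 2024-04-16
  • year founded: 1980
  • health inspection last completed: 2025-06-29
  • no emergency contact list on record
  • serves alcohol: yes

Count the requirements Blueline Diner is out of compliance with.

6

1. product liability coverage $725,000 ≥ $700,000 → met
2. condition 'serves alcohol' holds; grease-trap servicing 123 days ago vs limit 120 → not met
3. food-safety audit 54 days ago vs limit 45 → not met
4. emergency contact list absent → not met
5. health inspection 67 days ago vs limit 45 → not met
6. fire-suppression system test 506 days ago vs limit 365 → not met
7. condition 'offers outdoor seating' holds; ventilation inspection 99 days ago vs limit 90 → not met
Not met: 6 of 7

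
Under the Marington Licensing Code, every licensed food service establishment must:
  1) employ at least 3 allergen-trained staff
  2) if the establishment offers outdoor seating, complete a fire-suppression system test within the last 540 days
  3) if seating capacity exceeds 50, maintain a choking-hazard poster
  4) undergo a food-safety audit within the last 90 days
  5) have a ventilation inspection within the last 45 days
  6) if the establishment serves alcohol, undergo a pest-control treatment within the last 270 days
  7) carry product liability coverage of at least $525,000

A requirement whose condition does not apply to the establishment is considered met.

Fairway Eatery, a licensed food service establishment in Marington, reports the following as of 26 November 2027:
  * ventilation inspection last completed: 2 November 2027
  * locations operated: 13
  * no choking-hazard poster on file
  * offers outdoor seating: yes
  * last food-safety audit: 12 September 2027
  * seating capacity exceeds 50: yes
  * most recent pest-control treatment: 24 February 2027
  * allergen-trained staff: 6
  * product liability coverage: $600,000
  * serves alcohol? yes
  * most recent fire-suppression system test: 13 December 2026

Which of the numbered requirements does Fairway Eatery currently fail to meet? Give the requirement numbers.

3, 6

1. allergen-trained staff 6 ≥ 3 → met
2. condition 'offers outdoor seating' holds; fire-suppression system test 348 days ago vs limit 540 → met
3. condition 'seating capacity exceeds 50' holds; choking-hazard poster absent → not met
4. food-safety audit 75 days ago vs limit 90 → met
5. ventilation inspection 24 days ago vs limit 45 → met
6. condition 'serves alcohol' holds; pest-control treatment 275 days ago vs limit 270 → not met
7. product liability coverage $600,000 ≥ $525,000 → met
Not met: 3, 6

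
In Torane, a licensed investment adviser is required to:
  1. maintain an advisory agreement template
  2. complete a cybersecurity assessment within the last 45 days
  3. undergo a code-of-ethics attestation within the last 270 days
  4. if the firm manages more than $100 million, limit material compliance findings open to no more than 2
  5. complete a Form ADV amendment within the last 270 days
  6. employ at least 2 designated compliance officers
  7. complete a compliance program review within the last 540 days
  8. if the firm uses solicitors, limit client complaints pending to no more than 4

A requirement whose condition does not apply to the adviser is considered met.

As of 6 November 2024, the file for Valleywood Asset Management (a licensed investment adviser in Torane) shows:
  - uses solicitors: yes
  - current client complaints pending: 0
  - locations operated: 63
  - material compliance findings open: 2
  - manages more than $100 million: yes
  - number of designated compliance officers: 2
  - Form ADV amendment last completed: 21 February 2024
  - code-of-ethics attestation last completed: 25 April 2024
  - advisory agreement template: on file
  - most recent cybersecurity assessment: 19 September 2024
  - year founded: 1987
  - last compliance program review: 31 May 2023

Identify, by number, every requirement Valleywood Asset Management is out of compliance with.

2

1. advisory agreement template present → met
2. cybersecurity assessment 48 days ago vs limit 45 → not met
3. code-of-ethics attestation 195 days ago vs limit 270 → met
4. condition 'manages more than $100 million' holds; material compliance findings open 2 ≤ 2 → met
5. Form ADV amendment 259 days ago vs limit 270 → met
6. designated compliance officers 2 ≥ 2 → met
7. compliance program review 525 days ago vs limit 540 → met
8. condition 'uses solicitors' holds; client complaints pending 0 ≤ 4 → met
Not met: 2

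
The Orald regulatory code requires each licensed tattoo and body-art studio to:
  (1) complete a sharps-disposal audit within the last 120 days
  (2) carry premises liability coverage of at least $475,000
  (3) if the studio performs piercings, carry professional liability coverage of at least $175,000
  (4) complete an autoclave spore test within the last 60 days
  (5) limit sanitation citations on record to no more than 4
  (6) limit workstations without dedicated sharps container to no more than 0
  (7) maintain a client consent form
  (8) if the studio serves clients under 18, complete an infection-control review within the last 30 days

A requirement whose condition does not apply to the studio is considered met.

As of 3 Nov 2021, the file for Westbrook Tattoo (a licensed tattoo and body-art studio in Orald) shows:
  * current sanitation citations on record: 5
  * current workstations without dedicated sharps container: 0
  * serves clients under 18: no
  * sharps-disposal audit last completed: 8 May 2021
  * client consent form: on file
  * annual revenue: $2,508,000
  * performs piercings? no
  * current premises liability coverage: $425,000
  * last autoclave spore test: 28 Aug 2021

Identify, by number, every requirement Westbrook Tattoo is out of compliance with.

1. sharps-disposal audit 179 days ago vs limit 120 → not met
2. premises liability coverage $425,000 < $475,000 → not met
3. condition 'performs piercings' does not hold → requirement n/a → met
4. autoclave spore test 67 days ago vs limit 60 → not met
5. sanitation citations on record 5 > 4 → not met
6. workstations without dedicated sharps container 0 ≤ 0 → met
7. client consent form present → met
8. condition 'serves clients under 18' does not hold → requirement n/a → met
Not met: 1, 2, 4, 5

1, 2, 4, 5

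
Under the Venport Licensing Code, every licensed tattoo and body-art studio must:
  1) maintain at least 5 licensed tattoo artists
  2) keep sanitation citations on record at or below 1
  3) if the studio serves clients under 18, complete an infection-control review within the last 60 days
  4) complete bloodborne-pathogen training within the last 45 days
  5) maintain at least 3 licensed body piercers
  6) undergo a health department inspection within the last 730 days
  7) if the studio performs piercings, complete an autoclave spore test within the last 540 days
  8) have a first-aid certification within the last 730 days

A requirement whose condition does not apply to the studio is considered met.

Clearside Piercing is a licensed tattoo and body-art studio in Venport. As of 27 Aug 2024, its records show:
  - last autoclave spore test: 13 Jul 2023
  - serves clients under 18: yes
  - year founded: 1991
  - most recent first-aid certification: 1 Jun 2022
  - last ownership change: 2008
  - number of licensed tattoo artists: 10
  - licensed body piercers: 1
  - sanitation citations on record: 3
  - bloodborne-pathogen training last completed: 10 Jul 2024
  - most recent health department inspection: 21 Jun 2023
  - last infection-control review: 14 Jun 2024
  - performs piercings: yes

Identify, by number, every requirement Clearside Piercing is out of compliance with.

1. licensed tattoo artists 10 ≥ 5 → met
2. sanitation citations on record 3 > 1 → not met
3. condition 'serves clients under 18' holds; infection-control review 74 days ago vs limit 60 → not met
4. bloodborne-pathogen training 48 days ago vs limit 45 → not met
5. licensed body piercers 1 < 3 → not met
6. health department inspection 433 days ago vs limit 730 → met
7. condition 'performs piercings' holds; autoclave spore test 411 days ago vs limit 540 → met
8. first-aid certification 818 days ago vs limit 730 → not met
Not met: 2, 3, 4, 5, 8

2, 3, 4, 5, 8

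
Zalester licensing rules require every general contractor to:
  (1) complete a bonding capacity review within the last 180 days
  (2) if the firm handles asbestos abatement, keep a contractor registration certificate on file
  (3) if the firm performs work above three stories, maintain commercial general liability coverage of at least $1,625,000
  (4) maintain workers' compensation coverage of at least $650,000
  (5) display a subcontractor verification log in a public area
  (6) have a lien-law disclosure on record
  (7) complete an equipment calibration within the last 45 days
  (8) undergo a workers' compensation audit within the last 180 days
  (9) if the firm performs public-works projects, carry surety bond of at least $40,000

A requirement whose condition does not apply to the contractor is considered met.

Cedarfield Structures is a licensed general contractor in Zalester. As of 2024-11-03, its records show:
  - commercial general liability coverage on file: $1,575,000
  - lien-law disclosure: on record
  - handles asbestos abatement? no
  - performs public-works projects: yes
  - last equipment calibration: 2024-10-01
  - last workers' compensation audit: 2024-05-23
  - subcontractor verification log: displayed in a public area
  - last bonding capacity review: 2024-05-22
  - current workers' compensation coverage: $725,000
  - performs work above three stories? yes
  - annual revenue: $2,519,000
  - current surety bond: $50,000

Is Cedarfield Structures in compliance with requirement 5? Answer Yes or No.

5. subcontractor verification log present → met

Yes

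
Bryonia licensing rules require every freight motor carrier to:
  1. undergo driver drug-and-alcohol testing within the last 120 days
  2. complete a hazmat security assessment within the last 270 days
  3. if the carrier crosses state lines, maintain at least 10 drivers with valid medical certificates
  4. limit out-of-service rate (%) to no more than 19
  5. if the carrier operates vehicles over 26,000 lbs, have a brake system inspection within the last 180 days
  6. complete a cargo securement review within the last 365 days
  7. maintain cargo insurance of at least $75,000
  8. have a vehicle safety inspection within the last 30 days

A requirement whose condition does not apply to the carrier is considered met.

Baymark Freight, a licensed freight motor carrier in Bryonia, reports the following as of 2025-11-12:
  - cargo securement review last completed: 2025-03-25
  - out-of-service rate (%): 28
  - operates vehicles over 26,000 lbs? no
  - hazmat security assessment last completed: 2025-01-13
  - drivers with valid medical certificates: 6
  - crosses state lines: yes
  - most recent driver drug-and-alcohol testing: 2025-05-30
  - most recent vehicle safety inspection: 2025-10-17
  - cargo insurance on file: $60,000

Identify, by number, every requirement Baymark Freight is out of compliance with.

1. driver drug-and-alcohol testing 166 days ago vs limit 120 → not met
2. hazmat security assessment 303 days ago vs limit 270 → not met
3. condition 'crosses state lines' holds; drivers with valid medical certificates 6 < 10 → not met
4. out-of-service rate (%) 28 > 19 → not met
5. condition 'operates vehicles over 26,000 lbs' does not hold → requirement n/a → met
6. cargo securement review 232 days ago vs limit 365 → met
7. cargo insurance $60,000 < $75,000 → not met
8. vehicle safety inspection 26 days ago vs limit 30 → met
Not met: 1, 2, 3, 4, 7

1, 2, 3, 4, 7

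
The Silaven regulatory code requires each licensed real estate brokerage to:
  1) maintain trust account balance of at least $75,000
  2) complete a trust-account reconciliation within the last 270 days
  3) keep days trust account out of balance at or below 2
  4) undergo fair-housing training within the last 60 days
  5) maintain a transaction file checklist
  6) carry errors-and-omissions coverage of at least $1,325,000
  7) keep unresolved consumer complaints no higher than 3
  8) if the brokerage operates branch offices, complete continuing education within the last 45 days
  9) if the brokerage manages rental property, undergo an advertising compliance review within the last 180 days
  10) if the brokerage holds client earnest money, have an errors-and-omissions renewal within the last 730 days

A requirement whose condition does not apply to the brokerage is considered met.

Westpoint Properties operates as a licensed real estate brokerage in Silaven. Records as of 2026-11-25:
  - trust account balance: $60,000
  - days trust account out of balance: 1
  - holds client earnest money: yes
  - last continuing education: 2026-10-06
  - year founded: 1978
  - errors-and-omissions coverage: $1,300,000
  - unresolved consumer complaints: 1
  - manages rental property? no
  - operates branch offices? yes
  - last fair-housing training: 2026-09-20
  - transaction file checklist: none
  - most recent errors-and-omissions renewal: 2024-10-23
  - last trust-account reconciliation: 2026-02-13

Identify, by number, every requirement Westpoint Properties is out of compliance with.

1, 2, 4, 5, 6, 8, 10

1. trust account balance $60,000 < $75,000 → not met
2. trust-account reconciliation 285 days ago vs limit 270 → not met
3. days trust account out of balance 1 ≤ 2 → met
4. fair-housing training 66 days ago vs limit 60 → not met
5. transaction file checklist absent → not met
6. errors-and-omissions coverage $1,300,000 < $1,325,000 → not met
7. unresolved consumer complaints 1 ≤ 3 → met
8. condition 'operates branch offices' holds; continuing education 50 days ago vs limit 45 → not met
9. condition 'manages rental property' does not hold → requirement n/a → met
10. condition 'holds client earnest money' holds; errors-and-omissions renewal 763 days ago vs limit 730 → not met
Not met: 1, 2, 4, 5, 6, 8, 10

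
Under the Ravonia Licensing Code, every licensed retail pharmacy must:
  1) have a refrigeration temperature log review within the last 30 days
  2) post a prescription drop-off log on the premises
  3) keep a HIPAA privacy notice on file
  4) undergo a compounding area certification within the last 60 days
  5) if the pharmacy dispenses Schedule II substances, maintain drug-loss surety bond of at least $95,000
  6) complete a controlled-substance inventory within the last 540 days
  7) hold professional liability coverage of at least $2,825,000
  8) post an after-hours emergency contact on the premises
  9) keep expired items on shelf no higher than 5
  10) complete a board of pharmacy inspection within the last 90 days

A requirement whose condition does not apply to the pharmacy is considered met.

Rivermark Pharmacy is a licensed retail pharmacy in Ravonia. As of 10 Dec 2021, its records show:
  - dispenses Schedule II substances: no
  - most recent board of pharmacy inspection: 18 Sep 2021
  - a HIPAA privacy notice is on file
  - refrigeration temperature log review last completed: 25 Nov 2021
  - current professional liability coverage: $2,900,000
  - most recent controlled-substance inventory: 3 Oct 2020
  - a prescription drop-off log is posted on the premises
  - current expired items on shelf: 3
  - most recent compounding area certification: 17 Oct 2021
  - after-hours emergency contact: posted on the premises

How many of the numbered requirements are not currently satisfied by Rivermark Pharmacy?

0

1. refrigeration temperature log review 15 days ago vs limit 30 → met
2. prescription drop-off log present → met
3. HIPAA privacy notice present → met
4. compounding area certification 54 days ago vs limit 60 → met
5. condition 'dispenses Schedule II substances' does not hold → requirement n/a → met
6. controlled-substance inventory 433 days ago vs limit 540 → met
7. professional liability coverage $2,900,000 ≥ $2,825,000 → met
8. after-hours emergency contact present → met
9. expired items on shelf 3 ≤ 5 → met
10. board of pharmacy inspection 83 days ago vs limit 90 → met
Not met: 0 of 10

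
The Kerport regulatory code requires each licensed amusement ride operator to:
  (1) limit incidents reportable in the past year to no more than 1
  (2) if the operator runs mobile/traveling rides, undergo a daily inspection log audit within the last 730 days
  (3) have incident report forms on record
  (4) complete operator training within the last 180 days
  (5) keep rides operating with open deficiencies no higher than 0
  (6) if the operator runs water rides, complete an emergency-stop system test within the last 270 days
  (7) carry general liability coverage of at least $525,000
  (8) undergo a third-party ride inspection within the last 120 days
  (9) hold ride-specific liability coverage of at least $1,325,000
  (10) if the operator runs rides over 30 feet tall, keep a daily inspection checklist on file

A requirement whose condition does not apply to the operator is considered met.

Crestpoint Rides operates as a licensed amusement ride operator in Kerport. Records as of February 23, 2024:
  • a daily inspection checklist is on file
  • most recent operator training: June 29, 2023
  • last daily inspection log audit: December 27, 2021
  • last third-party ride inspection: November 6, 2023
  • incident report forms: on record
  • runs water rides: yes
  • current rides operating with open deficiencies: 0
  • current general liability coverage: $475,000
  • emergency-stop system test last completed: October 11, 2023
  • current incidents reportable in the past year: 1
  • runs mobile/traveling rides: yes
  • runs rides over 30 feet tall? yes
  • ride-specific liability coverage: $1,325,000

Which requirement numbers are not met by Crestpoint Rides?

2, 4, 7

1. incidents reportable in the past year 1 ≤ 1 → met
2. condition 'runs mobile/traveling rides' holds; daily inspection log audit 788 days ago vs limit 730 → not met
3. incident report forms present → met
4. operator training 239 days ago vs limit 180 → not met
5. rides operating with open deficiencies 0 ≤ 0 → met
6. condition 'runs water rides' holds; emergency-stop system test 135 days ago vs limit 270 → met
7. general liability coverage $475,000 < $525,000 → not met
8. third-party ride inspection 109 days ago vs limit 120 → met
9. ride-specific liability coverage $1,325,000 ≥ $1,325,000 → met
10. condition 'runs rides over 30 feet tall' holds; daily inspection checklist present → met
Not met: 2, 4, 7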